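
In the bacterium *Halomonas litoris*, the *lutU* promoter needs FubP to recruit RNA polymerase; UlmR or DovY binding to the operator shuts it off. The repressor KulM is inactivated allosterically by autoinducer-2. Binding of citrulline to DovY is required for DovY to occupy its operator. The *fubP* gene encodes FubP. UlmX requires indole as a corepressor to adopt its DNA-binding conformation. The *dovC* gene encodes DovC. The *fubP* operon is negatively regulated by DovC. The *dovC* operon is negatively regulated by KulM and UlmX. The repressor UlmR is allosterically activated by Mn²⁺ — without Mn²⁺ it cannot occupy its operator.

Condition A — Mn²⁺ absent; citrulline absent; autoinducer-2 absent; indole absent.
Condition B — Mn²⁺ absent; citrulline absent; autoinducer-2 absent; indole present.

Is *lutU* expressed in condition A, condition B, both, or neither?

Condition A:
Mn²⁺ is absent, so UlmR is inactive.
Citrulline is absent, so DovY is inactive.
Autoinducer-2 is absent, so KulM is active.
Indole is absent, so UlmX is inactive.
With repressor KulM bound, *dovC* is not transcribed.
So DovC is not produced.
With no repressor bound, *fubP* is transcribed.
So FubP is produced and active.
No repressor is bound and FubP is active, so *lutU* is transcribed.
→ *lutU* is ON in A.
Condition B:
Mn²⁺ is absent, so UlmR is inactive.
Citrulline is absent, so DovY is inactive.
Autoinducer-2 is absent, so KulM is active.
Indole is present, so UlmX is active.
With repressor KulM bound, *dovC* is not transcribed.
So DovC is not produced.
With no repressor bound, *fubP* is transcribed.
So FubP is produced and active.
No repressor is bound and FubP is active, so *lutU* is transcribed.
→ *lutU* is ON in B.

both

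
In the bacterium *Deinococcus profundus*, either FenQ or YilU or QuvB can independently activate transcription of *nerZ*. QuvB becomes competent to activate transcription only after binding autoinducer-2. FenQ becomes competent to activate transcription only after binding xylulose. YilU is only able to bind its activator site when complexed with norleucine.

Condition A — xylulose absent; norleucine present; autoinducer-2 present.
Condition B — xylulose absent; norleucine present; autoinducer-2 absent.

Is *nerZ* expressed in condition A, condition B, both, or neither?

Condition A:
Xylulose is absent, so FenQ is inactive.
Norleucine is present, so YilU is active.
Autoinducer-2 is present, so QuvB is active.
Activator YilU is present, so *nerZ* is transcribed.
→ *nerZ* is ON in A.
Condition B:
Xylulose is absent, so FenQ is inactive.
Norleucine is present, so YilU is active.
Autoinducer-2 is absent, so QuvB is inactive.
Activator YilU is present, so *nerZ* is transcribed.
→ *nerZ* is ON in B.

both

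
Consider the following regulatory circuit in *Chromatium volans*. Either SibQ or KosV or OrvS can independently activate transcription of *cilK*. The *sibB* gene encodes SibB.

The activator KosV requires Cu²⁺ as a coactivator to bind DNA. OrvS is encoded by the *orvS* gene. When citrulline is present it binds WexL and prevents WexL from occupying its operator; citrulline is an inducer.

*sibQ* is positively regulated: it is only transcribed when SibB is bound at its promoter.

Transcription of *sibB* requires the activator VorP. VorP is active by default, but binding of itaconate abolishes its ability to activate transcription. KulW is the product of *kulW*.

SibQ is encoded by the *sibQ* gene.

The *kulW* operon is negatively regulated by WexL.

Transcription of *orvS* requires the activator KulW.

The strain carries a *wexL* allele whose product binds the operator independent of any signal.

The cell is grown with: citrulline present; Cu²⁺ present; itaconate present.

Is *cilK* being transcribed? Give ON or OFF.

ON

Itaconate is present, so VorP is inactive.
Required activator VorP is absent, so *sibB* is not transcribed.
So SibB is not produced.
Required activator SibB is absent, so *sibQ* is not transcribed.
So SibQ is not produced.
Cu²⁺ is present, so KosV is active.
WexL is constitutively active in this strain.
With repressor WexL bound, *kulW* is not transcribed.
So KulW is not produced.
Required activator KulW is absent, so *orvS* is not transcribed.
So OrvS is not produced.
Activator KosV is present, so *cilK* is transcribed.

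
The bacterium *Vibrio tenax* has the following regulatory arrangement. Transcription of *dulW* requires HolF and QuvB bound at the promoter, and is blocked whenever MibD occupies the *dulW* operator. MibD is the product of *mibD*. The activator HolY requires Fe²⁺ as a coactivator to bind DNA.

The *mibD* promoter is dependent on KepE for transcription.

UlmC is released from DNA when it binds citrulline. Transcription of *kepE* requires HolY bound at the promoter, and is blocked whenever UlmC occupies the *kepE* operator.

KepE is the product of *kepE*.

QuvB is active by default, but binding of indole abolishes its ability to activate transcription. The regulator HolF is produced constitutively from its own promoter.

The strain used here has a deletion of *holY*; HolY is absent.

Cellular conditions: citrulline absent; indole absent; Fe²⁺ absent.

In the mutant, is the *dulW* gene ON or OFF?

HolF is produced constitutively and is active.
Citrulline is absent, so UlmC is active.
HolY is non-functional in this strain, so it has no effect.
With repressor UlmC bound, *kepE* is not transcribed.
So KepE is not produced.
Required activator KepE is absent, so *mibD* is not transcribed.
So MibD is not produced.
Indole is absent, so QuvB is active.
No repressor is bound and HolF and QuvB are active, so *dulW* is transcribed.

ON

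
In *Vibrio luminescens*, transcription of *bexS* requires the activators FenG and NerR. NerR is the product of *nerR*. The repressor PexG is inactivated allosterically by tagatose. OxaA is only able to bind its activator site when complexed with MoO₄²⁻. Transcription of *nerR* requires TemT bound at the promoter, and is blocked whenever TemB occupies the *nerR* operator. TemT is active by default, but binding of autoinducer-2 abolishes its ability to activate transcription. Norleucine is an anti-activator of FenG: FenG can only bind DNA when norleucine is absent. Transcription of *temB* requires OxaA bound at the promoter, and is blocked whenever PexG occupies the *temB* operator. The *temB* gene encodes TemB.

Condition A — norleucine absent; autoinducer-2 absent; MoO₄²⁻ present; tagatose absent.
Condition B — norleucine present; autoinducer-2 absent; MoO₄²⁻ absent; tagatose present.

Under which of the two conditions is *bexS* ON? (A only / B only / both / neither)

Condition A:
Norleucine is absent, so FenG is active.
Autoinducer-2 is absent, so TemT is active.
MoO₄²⁻ is present, so OxaA is active.
Tagatose is absent, so PexG is active.
With repressor PexG bound, *temB* is not transcribed.
So TemB is not produced.
No repressor is bound and TemT is active, so *nerR* is transcribed.
So NerR is produced and active.
No repressor is bound and FenG and NerR are active, so *bexS* is transcribed.
→ *bexS* is ON in A.
Condition B:
Norleucine is present, so FenG is inactive.
Autoinducer-2 is absent, so TemT is active.
MoO₄²⁻ is absent, so OxaA is inactive.
Tagatose is present, so PexG is inactive.
Required activator OxaA is absent, so *temB* is not transcribed.
So TemB is not produced.
No repressor is bound and TemT is active, so *nerR* is transcribed.
So NerR is produced and active.
Required activator FenG is absent, so *bexS* is not transcribed.
→ *bexS* is OFF in B.

A only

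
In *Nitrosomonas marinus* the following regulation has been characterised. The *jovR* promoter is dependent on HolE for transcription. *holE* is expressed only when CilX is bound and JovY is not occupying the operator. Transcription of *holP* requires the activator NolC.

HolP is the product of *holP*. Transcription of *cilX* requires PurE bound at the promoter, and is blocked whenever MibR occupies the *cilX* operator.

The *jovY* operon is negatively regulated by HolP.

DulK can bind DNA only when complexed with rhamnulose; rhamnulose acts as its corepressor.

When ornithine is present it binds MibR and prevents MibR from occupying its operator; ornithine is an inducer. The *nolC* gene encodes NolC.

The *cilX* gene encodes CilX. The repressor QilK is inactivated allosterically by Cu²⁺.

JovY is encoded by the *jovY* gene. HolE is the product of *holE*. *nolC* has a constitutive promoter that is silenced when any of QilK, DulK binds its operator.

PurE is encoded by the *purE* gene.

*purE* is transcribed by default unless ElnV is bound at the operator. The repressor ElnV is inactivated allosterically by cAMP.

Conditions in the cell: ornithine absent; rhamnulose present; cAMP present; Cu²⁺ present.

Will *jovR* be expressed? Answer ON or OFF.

OFF

Cu²⁺ is present, so QilK is inactive.
Rhamnulose is present, so DulK is active.
With repressor DulK bound, *nolC* is not transcribed.
So NolC is not produced.
Required activator NolC is absent, so *holP* is not transcribed.
So HolP is not produced.
With no repressor bound, *jovY* is transcribed.
So JovY is produced and active.
cAMP is present, so ElnV is inactive.
With no repressor bound, *purE* is transcribed.
So PurE is produced and active.
Ornithine is absent, so MibR is active.
With repressor MibR bound, *cilX* is not transcribed.
So CilX is not produced.
With repressor JovY bound, *holE* is not transcribed.
So HolE is not produced.
Required activator HolE is absent, so *jovR* is not transcribed.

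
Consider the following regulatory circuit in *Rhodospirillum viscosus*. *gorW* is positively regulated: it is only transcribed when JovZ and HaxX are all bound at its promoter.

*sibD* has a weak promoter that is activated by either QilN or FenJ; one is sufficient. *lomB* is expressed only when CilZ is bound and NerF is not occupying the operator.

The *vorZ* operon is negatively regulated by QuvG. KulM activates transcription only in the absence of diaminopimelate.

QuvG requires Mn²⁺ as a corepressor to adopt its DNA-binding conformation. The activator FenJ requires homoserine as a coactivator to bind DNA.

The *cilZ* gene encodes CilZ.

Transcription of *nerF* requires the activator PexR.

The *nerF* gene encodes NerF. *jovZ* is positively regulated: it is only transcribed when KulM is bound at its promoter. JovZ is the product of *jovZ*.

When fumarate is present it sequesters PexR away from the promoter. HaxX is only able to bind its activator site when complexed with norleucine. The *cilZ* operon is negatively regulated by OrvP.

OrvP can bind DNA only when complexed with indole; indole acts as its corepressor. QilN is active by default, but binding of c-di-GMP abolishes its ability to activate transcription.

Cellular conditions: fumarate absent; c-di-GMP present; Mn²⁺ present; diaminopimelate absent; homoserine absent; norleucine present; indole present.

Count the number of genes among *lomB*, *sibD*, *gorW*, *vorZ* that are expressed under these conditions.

Indole is present, so OrvP is active.
With repressor OrvP bound, *cilZ* is not transcribed.
So CilZ is not produced.
Fumarate is absent, so PexR is active.
No repressor is bound and PexR is active, so *nerF* is transcribed.
So NerF is produced and active.
With repressor NerF bound, *lomB* is not transcribed.
→ *lomB* is OFF.
c-di-GMP is present, so QilN is inactive.
Homoserine is absent, so FenJ is inactive.
No activator is available at the *sibD* promoter, so *sibD* is not transcribed.
→ *sibD* is OFF.
Diaminopimelate is absent, so KulM is active.
No repressor is bound and KulM is active, so *jovZ* is transcribed.
So JovZ is produced and active.
Norleucine is present, so HaxX is active.
No repressor is bound and JovZ and HaxX are active, so *gorW* is transcribed.
→ *gorW* is ON.
Mn²⁺ is present, so QuvG is active.
With repressor QuvG bound, *vorZ* is not transcribed.
→ *vorZ* is OFF.
1 of the 4 genes is transcribed.

1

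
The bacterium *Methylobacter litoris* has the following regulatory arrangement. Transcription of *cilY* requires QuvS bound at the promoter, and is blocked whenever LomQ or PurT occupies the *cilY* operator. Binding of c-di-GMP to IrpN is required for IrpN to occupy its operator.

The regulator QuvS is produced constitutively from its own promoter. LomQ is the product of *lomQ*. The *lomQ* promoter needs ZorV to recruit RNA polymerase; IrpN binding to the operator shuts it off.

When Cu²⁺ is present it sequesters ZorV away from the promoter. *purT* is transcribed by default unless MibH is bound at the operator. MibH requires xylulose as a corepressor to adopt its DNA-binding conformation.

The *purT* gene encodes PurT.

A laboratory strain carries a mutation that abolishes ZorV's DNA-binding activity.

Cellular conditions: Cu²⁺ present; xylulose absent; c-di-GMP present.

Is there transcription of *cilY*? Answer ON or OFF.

OFF

c-di-GMP is present, so IrpN is active.
ZorV is non-functional in this strain, so it has no effect.
With repressor IrpN bound, *lomQ* is not transcribed.
So LomQ is not produced.
Xylulose is absent, so MibH is inactive.
With no repressor bound, *purT* is transcribed.
So PurT is produced and active.
QuvS is produced constitutively and is active.
With repressor PurT bound, *cilY* is not transcribed.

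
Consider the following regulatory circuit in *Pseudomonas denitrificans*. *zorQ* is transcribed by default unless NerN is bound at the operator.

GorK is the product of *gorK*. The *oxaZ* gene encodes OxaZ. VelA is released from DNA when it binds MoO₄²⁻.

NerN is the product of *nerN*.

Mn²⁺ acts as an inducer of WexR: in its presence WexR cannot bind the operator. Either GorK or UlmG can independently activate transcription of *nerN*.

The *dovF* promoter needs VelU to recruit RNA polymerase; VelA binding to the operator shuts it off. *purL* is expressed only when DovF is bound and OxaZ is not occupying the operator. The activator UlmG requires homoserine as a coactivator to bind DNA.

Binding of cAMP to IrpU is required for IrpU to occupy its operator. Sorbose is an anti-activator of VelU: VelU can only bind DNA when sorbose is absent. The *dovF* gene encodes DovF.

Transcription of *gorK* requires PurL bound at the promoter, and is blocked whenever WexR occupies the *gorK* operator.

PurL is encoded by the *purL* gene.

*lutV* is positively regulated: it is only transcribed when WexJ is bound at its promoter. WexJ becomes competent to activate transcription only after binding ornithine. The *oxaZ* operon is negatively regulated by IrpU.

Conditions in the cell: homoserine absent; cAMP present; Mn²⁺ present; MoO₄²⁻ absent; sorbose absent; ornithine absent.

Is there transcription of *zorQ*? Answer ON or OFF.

cAMP is present, so IrpU is active.
With repressor IrpU bound, *oxaZ* is not transcribed.
So OxaZ is not produced.
Sorbose is absent, so VelU is active.
MoO₄²⁻ is absent, so VelA is active.
With repressor VelA bound, *dovF* is not transcribed.
So DovF is not produced.
Required activator DovF is absent, so *purL* is not transcribed.
So PurL is not produced.
Mn²⁺ is present, so WexR is inactive.
Required activator PurL is absent, so *gorK* is not transcribed.
So GorK is not produced.
Homoserine is absent, so UlmG is inactive.
No activator is available at the *nerN* promoter, so *nerN* is not transcribed.
So NerN is not produced.
With no repressor bound, *zorQ* is transcribed.

ON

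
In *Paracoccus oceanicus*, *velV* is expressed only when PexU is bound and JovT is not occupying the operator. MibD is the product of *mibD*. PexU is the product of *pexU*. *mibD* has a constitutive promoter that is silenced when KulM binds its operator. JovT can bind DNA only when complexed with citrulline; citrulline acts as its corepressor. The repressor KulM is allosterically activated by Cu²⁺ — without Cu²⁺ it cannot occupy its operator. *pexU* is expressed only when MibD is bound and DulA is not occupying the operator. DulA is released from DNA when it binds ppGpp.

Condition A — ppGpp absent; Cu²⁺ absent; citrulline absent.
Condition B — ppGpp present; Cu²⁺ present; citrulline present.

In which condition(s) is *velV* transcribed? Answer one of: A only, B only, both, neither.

Condition A:
ppGpp is absent, so DulA is active.
Cu²⁺ is absent, so KulM is inactive.
With no repressor bound, *mibD* is transcribed.
So MibD is produced and active.
With repressor DulA bound, *pexU* is not transcribed.
So PexU is not produced.
Citrulline is absent, so JovT is inactive.
Required activator PexU is absent, so *velV* is not transcribed.
→ *velV* is OFF in A.
Condition B:
ppGpp is present, so DulA is inactive.
Cu²⁺ is present, so KulM is active.
With repressor KulM bound, *mibD* is not transcribed.
So MibD is not produced.
Required activator MibD is absent, so *pexU* is not transcribed.
So PexU is not produced.
Citrulline is present, so JovT is active.
With repressor JovT bound, *velV* is not transcribed.
→ *velV* is OFF in B.

neither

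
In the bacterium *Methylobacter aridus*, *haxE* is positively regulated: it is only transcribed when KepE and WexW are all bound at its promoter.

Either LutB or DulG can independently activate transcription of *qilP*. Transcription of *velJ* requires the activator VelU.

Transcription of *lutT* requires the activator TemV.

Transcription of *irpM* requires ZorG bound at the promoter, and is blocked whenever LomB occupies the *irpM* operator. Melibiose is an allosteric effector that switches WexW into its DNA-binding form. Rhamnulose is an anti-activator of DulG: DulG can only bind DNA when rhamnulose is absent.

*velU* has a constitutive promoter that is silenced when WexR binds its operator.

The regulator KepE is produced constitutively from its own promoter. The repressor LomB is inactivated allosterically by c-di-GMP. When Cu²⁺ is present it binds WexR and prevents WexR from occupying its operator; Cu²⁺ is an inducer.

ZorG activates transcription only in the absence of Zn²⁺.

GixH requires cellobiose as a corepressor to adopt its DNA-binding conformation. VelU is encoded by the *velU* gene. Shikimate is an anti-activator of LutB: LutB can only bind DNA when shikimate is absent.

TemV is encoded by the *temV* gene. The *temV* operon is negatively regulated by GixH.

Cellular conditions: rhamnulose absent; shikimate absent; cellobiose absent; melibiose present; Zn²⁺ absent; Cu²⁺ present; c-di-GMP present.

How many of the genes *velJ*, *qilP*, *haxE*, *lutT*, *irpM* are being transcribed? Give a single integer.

Cu²⁺ is present, so WexR is inactive.
With no repressor bound, *velU* is transcribed.
So VelU is produced and active.
No repressor is bound and VelU is active, so *velJ* is transcribed.
→ *velJ* is ON.
Shikimate is absent, so LutB is active.
Rhamnulose is absent, so DulG is active.
Activator LutB is present, so *qilP* is transcribed.
→ *qilP* is ON.
KepE is produced constitutively and is active.
Melibiose is present, so WexW is active.
No repressor is bound and KepE and WexW are active, so *haxE* is transcribed.
→ *haxE* is ON.
Cellobiose is absent, so GixH is inactive.
With no repressor bound, *temV* is transcribed.
So TemV is produced and active.
No repressor is bound and TemV is active, so *lutT* is transcribed.
→ *lutT* is ON.
c-di-GMP is present, so LomB is inactive.
Zn²⁺ is absent, so ZorG is active.
No repressor is bound and ZorG is active, so *irpM* is transcribed.
→ *irpM* is ON.
5 of the 5 genes are transcribed.

5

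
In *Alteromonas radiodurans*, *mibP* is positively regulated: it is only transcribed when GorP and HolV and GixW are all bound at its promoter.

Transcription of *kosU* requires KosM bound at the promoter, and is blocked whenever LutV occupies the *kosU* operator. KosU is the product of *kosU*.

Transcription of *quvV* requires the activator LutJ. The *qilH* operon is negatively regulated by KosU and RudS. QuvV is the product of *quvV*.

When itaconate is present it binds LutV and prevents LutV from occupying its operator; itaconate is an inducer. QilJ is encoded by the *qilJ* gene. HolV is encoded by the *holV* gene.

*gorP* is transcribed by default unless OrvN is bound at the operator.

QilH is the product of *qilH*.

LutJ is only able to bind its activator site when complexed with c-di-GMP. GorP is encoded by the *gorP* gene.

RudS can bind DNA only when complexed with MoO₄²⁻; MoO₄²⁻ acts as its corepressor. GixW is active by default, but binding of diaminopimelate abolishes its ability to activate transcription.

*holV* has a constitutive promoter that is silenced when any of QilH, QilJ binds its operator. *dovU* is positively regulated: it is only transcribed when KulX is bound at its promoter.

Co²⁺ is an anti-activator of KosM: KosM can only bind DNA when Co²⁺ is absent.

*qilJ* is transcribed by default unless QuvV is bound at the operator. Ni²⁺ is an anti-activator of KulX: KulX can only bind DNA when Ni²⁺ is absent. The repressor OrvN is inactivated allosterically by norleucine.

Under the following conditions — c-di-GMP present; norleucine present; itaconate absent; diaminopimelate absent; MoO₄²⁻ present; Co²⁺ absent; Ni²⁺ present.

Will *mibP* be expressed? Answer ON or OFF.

ON

Norleucine is present, so OrvN is inactive.
With no repressor bound, *gorP* is transcribed.
So GorP is produced and active.
Co²⁺ is absent, so KosM is active.
Itaconate is absent, so LutV is active.
With repressor LutV bound, *kosU* is not transcribed.
So KosU is not produced.
MoO₄²⁻ is present, so RudS is active.
With repressor RudS bound, *qilH* is not transcribed.
So QilH is not produced.
c-di-GMP is present, so LutJ is active.
No repressor is bound and LutJ is active, so *quvV* is transcribed.
So QuvV is produced and active.
With repressor QuvV bound, *qilJ* is not transcribed.
So QilJ is not produced.
With no repressor bound, *holV* is transcribed.
So HolV is produced and active.
Diaminopimelate is absent, so GixW is active.
No repressor is bound and GorP and HolV and GixW are active, so *mibP* is transcribed.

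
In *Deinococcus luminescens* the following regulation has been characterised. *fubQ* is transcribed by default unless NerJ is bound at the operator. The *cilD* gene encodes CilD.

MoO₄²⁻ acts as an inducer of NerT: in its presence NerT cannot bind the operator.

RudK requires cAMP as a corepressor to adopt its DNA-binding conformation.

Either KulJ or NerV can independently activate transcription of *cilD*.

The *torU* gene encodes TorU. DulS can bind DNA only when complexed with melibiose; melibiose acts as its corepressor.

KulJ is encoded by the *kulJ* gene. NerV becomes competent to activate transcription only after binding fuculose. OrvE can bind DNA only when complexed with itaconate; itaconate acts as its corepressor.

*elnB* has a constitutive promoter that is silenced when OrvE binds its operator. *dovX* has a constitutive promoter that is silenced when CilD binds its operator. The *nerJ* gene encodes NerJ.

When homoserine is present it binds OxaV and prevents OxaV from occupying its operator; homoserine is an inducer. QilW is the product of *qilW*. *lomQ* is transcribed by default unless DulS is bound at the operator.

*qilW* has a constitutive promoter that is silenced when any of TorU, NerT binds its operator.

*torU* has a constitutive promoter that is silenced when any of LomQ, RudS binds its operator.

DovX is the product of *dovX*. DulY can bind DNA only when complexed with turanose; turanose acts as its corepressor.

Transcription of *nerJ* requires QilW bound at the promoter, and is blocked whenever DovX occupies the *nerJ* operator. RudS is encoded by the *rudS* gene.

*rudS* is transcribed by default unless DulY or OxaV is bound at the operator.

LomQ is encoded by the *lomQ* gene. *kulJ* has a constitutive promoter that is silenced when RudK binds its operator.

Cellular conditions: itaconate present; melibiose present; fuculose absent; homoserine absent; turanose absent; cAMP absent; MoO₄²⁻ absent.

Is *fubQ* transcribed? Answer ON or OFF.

cAMP is absent, so RudK is inactive.
With no repressor bound, *kulJ* is transcribed.
So KulJ is produced and active.
Fuculose is absent, so NerV is inactive.
Activator KulJ is present, so *cilD* is transcribed.
So CilD is produced and active.
With repressor CilD bound, *dovX* is not transcribed.
So DovX is not produced.
Melibiose is present, so DulS is active.
With repressor DulS bound, *lomQ* is not transcribed.
So LomQ is not produced.
Turanose is absent, so DulY is inactive.
Homoserine is absent, so OxaV is active.
With repressor OxaV bound, *rudS* is not transcribed.
So RudS is not produced.
With no repressor bound, *torU* is transcribed.
So TorU is produced and active.
MoO₄²⁻ is absent, so NerT is active.
With repressor TorU bound, *qilW* is not transcribed.
So QilW is not produced.
Required activator QilW is absent, so *nerJ* is not transcribed.
So NerJ is not produced.
With no repressor bound, *fubQ* is transcribed.

ON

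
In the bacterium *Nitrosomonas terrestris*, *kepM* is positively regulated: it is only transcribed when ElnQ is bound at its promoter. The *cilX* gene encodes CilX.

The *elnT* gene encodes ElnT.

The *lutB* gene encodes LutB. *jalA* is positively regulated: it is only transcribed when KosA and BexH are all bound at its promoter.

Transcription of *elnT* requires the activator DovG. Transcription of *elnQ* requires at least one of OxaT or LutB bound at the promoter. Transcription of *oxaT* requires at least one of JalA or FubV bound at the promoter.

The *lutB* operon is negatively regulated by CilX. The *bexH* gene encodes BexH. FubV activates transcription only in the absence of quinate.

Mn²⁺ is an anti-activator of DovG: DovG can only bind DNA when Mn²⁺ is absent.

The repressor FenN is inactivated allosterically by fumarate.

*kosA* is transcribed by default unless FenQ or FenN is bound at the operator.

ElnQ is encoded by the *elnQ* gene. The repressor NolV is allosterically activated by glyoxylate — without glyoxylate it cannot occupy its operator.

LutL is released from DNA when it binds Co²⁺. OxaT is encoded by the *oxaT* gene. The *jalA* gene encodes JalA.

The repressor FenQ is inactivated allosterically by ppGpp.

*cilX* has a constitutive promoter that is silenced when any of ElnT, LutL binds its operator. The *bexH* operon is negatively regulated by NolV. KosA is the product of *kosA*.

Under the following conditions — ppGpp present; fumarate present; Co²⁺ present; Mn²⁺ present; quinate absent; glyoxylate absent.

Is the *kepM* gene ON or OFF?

ON

ppGpp is present, so FenQ is inactive.
Fumarate is present, so FenN is inactive.
With no repressor bound, *kosA* is transcribed.
So KosA is produced and active.
Glyoxylate is absent, so NolV is inactive.
With no repressor bound, *bexH* is transcribed.
So BexH is produced and active.
No repressor is bound and KosA and BexH are active, so *jalA* is transcribed.
So JalA is produced and active.
Quinate is absent, so FubV is active.
Activator JalA is present, so *oxaT* is transcribed.
So OxaT is produced and active.
Mn²⁺ is present, so DovG is inactive.
Required activator DovG is absent, so *elnT* is not transcribed.
So ElnT is not produced.
Co²⁺ is present, so LutL is inactive.
With no repressor bound, *cilX* is transcribed.
So CilX is produced and active.
With repressor CilX bound, *lutB* is not transcribed.
So LutB is not produced.
Activator OxaT is present, so *elnQ* is transcribed.
So ElnQ is produced and active.
No repressor is bound and ElnQ is active, so *kepM* is transcribed.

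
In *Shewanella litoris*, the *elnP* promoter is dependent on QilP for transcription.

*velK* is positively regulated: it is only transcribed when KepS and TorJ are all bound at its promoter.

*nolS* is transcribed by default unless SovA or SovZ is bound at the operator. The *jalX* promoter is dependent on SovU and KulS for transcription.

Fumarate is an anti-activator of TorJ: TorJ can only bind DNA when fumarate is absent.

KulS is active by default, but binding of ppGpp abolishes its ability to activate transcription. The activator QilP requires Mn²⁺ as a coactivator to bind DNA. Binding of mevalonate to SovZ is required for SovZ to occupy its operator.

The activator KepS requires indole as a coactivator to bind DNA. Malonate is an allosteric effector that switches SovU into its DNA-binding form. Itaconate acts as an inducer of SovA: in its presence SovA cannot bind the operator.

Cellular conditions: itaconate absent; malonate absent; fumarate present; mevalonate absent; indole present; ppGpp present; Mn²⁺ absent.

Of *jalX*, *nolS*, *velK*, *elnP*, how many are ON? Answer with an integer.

0

Malonate is absent, so SovU is inactive.
ppGpp is present, so KulS is inactive.
Required activator SovU is absent, so *jalX* is not transcribed.
→ *jalX* is OFF.
Itaconate is absent, so SovA is active.
Mevalonate is absent, so SovZ is inactive.
With repressor SovA bound, *nolS* is not transcribed.
→ *nolS* is OFF.
Indole is present, so KepS is active.
Fumarate is present, so TorJ is inactive.
Required activator TorJ is absent, so *velK* is not transcribed.
→ *velK* is OFF.
Mn²⁺ is absent, so QilP is inactive.
Required activator QilP is absent, so *elnP* is not transcribed.
→ *elnP* is OFF.
0 of the 4 genes are transcribed.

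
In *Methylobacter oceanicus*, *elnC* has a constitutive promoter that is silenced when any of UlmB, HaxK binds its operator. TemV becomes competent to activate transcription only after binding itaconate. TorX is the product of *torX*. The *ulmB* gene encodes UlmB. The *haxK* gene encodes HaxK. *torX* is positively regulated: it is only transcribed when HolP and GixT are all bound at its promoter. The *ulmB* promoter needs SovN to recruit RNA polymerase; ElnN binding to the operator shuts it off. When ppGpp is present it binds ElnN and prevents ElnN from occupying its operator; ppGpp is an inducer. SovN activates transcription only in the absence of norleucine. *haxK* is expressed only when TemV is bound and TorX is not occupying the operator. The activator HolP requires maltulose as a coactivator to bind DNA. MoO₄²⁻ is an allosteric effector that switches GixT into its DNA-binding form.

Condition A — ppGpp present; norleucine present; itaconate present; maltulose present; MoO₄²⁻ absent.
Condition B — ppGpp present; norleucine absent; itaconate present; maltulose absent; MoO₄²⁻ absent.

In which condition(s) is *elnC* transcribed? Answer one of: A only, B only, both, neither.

Condition A:
ppGpp is present, so ElnN is inactive.
Norleucine is present, so SovN is inactive.
Required activator SovN is absent, so *ulmB* is not transcribed.
So UlmB is not produced.
Itaconate is present, so TemV is active.
Maltulose is present, so HolP is active.
MoO₄²⁻ is absent, so GixT is inactive.
Required activator GixT is absent, so *torX* is not transcribed.
So TorX is not produced.
No repressor is bound and TemV is active, so *haxK* is transcribed.
So HaxK is produced and active.
With repressor HaxK bound, *elnC* is not transcribed.
→ *elnC* is OFF in A.
Condition B:
ppGpp is present, so ElnN is inactive.
Norleucine is absent, so SovN is active.
No repressor is bound and SovN is active, so *ulmB* is transcribed.
So UlmB is produced and active.
Itaconate is present, so TemV is active.
Maltulose is absent, so HolP is inactive.
MoO₄²⁻ is absent, so GixT is inactive.
Required activator HolP is absent, so *torX* is not transcribed.
So TorX is not produced.
No repressor is bound and TemV is active, so *haxK* is transcribed.
So HaxK is produced and active.
With repressor UlmB bound, *elnC* is not transcribed.
→ *elnC* is OFF in B.

neither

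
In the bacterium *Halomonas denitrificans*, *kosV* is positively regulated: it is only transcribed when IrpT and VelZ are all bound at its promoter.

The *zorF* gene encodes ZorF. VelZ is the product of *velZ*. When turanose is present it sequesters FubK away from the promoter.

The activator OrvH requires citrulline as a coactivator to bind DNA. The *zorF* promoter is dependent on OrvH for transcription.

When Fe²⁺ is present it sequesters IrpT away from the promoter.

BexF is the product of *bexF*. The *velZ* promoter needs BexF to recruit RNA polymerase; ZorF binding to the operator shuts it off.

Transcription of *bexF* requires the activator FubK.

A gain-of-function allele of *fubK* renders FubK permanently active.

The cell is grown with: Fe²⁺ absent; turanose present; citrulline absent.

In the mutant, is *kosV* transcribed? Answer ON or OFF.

Fe²⁺ is absent, so IrpT is active.
FubK is constitutively active in this strain.
No repressor is bound and FubK is active, so *bexF* is transcribed.
So BexF is produced and active.
Citrulline is absent, so OrvH is inactive.
Required activator OrvH is absent, so *zorF* is not transcribed.
So ZorF is not produced.
No repressor is bound and BexF is active, so *velZ* is transcribed.
So VelZ is produced and active.
No repressor is bound and IrpT and VelZ are active, so *kosV* is transcribed.

ON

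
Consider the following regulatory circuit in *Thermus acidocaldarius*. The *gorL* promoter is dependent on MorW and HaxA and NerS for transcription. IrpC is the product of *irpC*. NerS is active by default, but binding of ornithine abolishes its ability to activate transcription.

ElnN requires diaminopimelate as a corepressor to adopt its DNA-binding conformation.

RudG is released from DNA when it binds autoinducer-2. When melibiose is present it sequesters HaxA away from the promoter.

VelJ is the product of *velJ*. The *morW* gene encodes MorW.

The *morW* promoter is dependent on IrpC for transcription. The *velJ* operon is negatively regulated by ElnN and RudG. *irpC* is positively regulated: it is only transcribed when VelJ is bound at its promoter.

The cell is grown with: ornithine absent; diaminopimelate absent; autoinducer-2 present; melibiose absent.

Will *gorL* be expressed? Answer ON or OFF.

ON

Diaminopimelate is absent, so ElnN is inactive.
Autoinducer-2 is present, so RudG is inactive.
With no repressor bound, *velJ* is transcribed.
So VelJ is produced and active.
No repressor is bound and VelJ is active, so *irpC* is transcribed.
So IrpC is produced and active.
No repressor is bound and IrpC is active, so *morW* is transcribed.
So MorW is produced and active.
Melibiose is absent, so HaxA is active.
Ornithine is absent, so NerS is active.
No repressor is bound and MorW and HaxA and NerS are active, so *gorL* is transcribed.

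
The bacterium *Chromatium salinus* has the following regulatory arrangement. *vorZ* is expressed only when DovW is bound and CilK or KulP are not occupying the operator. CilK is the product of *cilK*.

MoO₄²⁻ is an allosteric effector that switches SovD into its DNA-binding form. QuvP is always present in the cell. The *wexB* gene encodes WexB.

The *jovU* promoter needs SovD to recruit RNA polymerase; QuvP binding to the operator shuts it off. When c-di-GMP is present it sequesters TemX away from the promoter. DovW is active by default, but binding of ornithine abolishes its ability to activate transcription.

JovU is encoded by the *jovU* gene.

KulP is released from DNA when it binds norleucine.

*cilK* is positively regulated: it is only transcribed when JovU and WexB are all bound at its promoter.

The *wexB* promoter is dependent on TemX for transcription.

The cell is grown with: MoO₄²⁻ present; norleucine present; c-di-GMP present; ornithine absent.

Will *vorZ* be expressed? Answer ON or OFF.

ON

MoO₄²⁻ is present, so SovD is active.
QuvP is produced constitutively and is active.
With repressor QuvP bound, *jovU* is not transcribed.
So JovU is not produced.
c-di-GMP is present, so TemX is inactive.
Required activator TemX is absent, so *wexB* is not transcribed.
So WexB is not produced.
Required activator JovU is absent, so *cilK* is not transcribed.
So CilK is not produced.
Ornithine is absent, so DovW is active.
Norleucine is present, so KulP is inactive.
No repressor is bound and DovW is active, so *vorZ* is transcribed.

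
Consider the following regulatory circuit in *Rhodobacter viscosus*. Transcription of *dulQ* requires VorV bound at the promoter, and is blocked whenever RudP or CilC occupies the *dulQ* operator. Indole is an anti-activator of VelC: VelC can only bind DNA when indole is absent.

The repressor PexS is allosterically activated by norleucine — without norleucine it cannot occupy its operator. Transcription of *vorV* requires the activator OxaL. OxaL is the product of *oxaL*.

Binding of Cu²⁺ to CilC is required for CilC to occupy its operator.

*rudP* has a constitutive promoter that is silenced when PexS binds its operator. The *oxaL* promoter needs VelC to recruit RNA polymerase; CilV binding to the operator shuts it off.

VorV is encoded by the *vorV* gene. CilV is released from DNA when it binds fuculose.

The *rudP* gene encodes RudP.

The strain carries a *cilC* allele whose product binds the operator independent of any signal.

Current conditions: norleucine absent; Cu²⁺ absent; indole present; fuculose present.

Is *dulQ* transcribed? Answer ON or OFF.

Indole is present, so VelC is inactive.
Fuculose is present, so CilV is inactive.
Required activator VelC is absent, so *oxaL* is not transcribed.
So OxaL is not produced.
Required activator OxaL is absent, so *vorV* is not transcribed.
So VorV is not produced.
Norleucine is absent, so PexS is inactive.
With no repressor bound, *rudP* is transcribed.
So RudP is produced and active.
CilC is constitutively active in this strain.
With repressor RudP bound, *dulQ* is not transcribed.

OFF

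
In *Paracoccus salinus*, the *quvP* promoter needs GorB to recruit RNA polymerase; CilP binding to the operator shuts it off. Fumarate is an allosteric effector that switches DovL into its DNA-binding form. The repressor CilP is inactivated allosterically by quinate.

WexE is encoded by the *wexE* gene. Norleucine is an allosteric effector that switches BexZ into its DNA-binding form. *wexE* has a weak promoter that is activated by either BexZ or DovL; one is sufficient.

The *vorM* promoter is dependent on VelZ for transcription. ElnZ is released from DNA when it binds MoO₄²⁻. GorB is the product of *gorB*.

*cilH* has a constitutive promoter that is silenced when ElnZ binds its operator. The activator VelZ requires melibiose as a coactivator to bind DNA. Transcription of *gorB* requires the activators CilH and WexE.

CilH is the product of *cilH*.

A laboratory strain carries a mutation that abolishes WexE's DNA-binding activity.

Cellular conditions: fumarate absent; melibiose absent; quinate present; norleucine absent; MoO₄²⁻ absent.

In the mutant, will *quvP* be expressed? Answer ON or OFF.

MoO₄²⁻ is absent, so ElnZ is active.
With repressor ElnZ bound, *cilH* is not transcribed.
So CilH is not produced.
WexE is non-functional in this strain, so it has no effect.
Required activator CilH is absent, so *gorB* is not transcribed.
So GorB is not produced.
Quinate is present, so CilP is inactive.
Required activator GorB is absent, so *quvP* is not transcribed.

OFF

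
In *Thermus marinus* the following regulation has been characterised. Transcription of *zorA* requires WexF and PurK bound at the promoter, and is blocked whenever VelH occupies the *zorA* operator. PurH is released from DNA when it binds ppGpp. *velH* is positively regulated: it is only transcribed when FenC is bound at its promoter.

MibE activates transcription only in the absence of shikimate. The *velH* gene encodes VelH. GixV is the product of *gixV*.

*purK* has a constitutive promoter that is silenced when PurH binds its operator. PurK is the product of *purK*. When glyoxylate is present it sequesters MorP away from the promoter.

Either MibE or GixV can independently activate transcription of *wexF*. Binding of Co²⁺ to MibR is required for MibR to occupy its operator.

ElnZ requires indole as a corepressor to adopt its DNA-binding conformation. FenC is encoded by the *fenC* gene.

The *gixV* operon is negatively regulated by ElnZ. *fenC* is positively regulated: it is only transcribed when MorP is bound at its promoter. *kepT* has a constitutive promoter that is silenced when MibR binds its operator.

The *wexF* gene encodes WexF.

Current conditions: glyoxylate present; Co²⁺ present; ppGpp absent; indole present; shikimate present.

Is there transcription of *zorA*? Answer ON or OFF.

Glyoxylate is present, so MorP is inactive.
Required activator MorP is absent, so *fenC* is not transcribed.
So FenC is not produced.
Required activator FenC is absent, so *velH* is not transcribed.
So VelH is not produced.
Shikimate is present, so MibE is inactive.
Indole is present, so ElnZ is active.
With repressor ElnZ bound, *gixV* is not transcribed.
So GixV is not produced.
No activator is available at the *wexF* promoter, so *wexF* is not transcribed.
So WexF is not produced.
ppGpp is absent, so PurH is active.
With repressor PurH bound, *purK* is not transcribed.
So PurK is not produced.
Required activator WexF is absent, so *zorA* is not transcribed.

OFF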